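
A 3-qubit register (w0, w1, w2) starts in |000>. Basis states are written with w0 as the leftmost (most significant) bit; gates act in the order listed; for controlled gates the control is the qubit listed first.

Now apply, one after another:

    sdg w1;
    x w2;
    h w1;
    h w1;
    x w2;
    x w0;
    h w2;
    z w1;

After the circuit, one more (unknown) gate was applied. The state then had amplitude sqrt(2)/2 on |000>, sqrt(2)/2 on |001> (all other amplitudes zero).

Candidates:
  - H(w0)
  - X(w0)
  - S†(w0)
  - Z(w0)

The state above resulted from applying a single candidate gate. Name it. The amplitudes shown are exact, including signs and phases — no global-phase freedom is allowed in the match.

The unique candidate consistent with the amplitudes is X(w0).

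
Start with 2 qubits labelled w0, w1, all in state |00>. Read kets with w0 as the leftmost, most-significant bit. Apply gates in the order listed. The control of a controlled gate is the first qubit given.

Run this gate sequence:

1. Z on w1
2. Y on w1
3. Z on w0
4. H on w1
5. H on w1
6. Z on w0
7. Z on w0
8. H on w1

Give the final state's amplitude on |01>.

The amplitude on |01> is -sqrt(2)*I/2.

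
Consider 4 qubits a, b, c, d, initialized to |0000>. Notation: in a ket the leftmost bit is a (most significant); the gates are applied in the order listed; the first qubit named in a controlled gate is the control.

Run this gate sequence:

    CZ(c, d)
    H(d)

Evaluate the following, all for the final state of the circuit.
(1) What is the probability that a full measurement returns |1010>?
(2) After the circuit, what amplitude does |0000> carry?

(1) A full measurement returns |1010> with probability 0.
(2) The amplitude on |0000> is sqrt(2)/2.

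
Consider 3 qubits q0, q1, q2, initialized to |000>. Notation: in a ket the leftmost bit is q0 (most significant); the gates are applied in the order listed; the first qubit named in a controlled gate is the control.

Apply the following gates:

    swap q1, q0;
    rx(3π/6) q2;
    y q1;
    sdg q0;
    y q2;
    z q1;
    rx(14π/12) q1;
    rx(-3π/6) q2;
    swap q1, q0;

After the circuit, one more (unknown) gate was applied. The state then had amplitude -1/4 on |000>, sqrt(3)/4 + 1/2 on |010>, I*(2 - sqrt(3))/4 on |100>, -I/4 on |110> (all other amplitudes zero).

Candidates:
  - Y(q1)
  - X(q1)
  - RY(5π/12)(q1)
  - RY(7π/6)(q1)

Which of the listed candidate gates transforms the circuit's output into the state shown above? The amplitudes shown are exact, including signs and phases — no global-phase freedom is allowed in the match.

The unique candidate consistent with the amplitudes is RY(7π/6)(q1).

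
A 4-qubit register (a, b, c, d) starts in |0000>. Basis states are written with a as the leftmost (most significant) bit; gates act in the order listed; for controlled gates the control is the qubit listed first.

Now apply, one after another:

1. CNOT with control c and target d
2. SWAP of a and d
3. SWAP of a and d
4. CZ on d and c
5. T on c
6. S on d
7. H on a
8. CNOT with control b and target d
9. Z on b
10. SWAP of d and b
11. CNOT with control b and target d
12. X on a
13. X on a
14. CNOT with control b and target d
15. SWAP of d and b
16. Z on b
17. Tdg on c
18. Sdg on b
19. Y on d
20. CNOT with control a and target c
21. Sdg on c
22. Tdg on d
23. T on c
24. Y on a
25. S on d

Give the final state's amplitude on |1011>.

The amplitude on |1011> is 0. Key observation: steps 9-16 multiply out to the identity, so the circuit reduces to the remaining gates.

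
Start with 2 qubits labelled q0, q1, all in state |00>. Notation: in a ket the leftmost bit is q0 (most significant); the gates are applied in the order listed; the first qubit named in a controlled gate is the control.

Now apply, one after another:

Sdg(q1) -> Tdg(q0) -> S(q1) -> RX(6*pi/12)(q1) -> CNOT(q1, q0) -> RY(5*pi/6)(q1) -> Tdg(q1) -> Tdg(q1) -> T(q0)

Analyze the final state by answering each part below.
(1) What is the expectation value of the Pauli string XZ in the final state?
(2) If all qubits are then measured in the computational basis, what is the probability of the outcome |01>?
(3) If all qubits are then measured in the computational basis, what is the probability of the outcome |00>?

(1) The observable XZ averages to -sqrt(2)/4.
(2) The probability of measuring |01> is sqrt(3)/8 + 1/4.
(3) A full measurement returns |00> with probability 1/4 - sqrt(3)/8.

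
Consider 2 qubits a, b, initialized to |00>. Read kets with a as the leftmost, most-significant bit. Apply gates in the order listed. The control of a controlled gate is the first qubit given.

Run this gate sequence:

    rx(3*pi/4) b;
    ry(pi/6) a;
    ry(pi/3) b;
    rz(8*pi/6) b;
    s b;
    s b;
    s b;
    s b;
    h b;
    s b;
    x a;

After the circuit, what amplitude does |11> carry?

|11> carries amplitude -3*sqrt(sqrt(2) + 2)*exp(2*I*pi/3)/16 - sqrt(3*sqrt(2) + 6)*exp(2*I*pi/3)/16 - 3*sqrt(2 - sqrt(2))*exp(5*I*pi/6)/16 - sqrt(6 - 3*sqrt(2))*exp(5*I*pi/6)/16 + sqrt(2 - sqrt(2))*exp(I*pi/6)/16 + sqrt(6 - 3*sqrt(2))*exp(I*pi/6)/16 + sqrt(sqrt(2) + 2)*exp(I*pi/3)/16 + sqrt(3*sqrt(2) + 6)*exp(I*pi/3)/16 in the final state.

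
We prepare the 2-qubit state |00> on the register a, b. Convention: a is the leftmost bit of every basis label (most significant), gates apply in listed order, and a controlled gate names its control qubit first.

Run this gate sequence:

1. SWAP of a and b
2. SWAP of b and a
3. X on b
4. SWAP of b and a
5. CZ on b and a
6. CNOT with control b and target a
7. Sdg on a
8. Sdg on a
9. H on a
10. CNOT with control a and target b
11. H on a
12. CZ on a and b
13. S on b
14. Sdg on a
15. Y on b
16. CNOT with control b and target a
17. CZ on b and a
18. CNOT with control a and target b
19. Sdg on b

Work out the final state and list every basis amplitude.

The final amplitudes are 1/2 on |00>, I/2 on |01>, I/2 on |10>, -1/2 on |11>.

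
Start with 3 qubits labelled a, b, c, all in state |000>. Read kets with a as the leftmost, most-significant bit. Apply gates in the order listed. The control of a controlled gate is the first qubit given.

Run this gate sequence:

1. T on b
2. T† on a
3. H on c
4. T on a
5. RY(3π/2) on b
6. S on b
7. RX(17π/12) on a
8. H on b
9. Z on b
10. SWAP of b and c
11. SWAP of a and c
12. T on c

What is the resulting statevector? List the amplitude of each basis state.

The resulting statevector has amplitude (1 - I)*(-sqrt(4 - 2*sqrt(2)) + sqrt(6*sqrt(2) + 12))/16 on |000>, sqrt(12 - 6*sqrt(2))*exp(3*I*pi/4)/16 + sqrt(12 - 6*sqrt(2))*exp(I*pi/4)/16 + sqrt(2*sqrt(2) + 4)*exp(3*I*pi/4)/16 + sqrt(2*sqrt(2) + 4)*exp(I*pi/4)/16 on |001>, (1 - I)*(-sqrt(4 - 2*sqrt(2)) + sqrt(6*sqrt(2) + 12))/16 on |010>, sqrt(12 - 6*sqrt(2))*exp(3*I*pi/4)/16 + sqrt(12 - 6*sqrt(2))*exp(I*pi/4)/16 + sqrt(2*sqrt(2) + 4)*exp(3*I*pi/4)/16 + sqrt(2*sqrt(2) + 4)*exp(I*pi/4)/16 on |011>, I*(1 - I)*(-sqrt(6*sqrt(2) + 12) + sqrt(4 - 2*sqrt(2)))/16 on |100>, sqrt(6 - 3*sqrt(2))/8 + sqrt(sqrt(2) + 2)/8 on |101>, I*(1 - I)*(-sqrt(6*sqrt(2) + 12) + sqrt(4 - 2*sqrt(2)))/16 on |110>, sqrt(6 - 3*sqrt(2))/8 + sqrt(sqrt(2) + 2)/8 on |111>.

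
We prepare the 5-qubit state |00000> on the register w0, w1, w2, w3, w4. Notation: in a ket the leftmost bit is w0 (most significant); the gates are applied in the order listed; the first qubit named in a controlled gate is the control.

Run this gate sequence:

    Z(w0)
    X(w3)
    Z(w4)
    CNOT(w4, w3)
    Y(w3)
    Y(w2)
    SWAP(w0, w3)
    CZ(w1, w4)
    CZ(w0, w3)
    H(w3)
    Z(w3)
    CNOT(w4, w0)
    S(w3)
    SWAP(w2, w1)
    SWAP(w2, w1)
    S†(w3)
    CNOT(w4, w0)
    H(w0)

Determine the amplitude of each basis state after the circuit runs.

After the circuit, the state carries amplitude 1/2 on |00100>, -1/2 on |00110>, 1/2 on |10100>, -1/2 on |10110>, and 0 on every other basis state. Key observation: the block from step 12 through step 17 cancels to the identity and can be dropped.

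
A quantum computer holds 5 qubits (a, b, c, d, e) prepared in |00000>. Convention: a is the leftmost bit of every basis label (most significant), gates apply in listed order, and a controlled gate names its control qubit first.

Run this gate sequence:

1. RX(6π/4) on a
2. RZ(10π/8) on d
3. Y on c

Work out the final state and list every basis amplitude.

After the circuit, the state carries amplitude sqrt(2)*exp(7*I*pi/8)/2 on |00100>, -sqrt(2)*exp(3*I*pi/8)/2 on |10100>, and 0 on every other basis state.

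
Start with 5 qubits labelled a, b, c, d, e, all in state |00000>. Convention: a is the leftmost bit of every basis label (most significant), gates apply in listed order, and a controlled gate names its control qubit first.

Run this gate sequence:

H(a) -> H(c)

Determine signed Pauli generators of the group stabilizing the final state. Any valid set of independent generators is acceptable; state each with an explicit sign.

One valid set of independent stabilizer generators is +XIIII, +IIXII, +IZIII, +IIIZI, +IIIIZ (any independent generating set of the same group is equally correct).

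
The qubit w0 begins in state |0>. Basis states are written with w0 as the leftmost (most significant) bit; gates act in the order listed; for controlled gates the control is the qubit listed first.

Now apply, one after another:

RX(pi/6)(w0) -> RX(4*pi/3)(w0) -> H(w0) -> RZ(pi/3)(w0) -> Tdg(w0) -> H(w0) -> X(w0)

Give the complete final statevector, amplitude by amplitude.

After the circuit, the state carries amplitude sqrt(2)*(-exp(5*I*pi/12) - exp(I*pi/3) - exp(11*I*pi/12) + exp(5*I*pi/6))/4 on |0>, sqrt(2)*(-exp(I*pi/3) + exp(11*I*pi/12) + exp(5*I*pi/6) + exp(5*I*pi/12))/4 on |1>.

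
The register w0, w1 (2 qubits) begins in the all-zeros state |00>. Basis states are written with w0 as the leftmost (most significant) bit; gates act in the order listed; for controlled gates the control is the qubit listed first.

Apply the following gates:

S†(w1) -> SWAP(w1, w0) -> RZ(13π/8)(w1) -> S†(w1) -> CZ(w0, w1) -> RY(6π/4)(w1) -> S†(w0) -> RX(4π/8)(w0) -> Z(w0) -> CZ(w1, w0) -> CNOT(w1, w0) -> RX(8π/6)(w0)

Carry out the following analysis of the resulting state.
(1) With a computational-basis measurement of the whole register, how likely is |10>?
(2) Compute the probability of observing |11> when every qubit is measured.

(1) Outcome |10> occurs with probability sqrt(3)/8 + 1/4.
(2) The probability of measuring |11> is sqrt(3)/8 + 1/4.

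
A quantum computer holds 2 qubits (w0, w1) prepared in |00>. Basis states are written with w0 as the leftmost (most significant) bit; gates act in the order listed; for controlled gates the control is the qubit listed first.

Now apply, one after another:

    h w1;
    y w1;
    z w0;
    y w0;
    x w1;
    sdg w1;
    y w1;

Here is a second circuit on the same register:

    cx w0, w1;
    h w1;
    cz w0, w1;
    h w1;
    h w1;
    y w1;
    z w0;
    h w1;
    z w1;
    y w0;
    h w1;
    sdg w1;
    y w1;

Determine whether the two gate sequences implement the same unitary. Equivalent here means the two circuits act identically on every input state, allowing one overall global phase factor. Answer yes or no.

Yes: on every input state the two circuits agree up to one overall phase factor.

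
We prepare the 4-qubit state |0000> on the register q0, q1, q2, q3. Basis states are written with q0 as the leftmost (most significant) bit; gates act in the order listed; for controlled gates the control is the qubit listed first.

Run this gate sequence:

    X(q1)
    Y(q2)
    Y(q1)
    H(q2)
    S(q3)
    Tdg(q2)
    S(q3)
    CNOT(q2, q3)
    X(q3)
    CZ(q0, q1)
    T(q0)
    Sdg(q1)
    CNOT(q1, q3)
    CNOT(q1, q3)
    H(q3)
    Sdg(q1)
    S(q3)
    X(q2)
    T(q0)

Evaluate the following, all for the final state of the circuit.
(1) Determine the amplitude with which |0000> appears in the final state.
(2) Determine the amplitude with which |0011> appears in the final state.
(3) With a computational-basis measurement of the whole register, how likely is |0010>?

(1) The final state's coefficient on |0000> equals exp(3*I*pi/4)/2.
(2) |0011> carries amplitude -I/2 in the final state.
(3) A full measurement returns |0010> with probability 1/4.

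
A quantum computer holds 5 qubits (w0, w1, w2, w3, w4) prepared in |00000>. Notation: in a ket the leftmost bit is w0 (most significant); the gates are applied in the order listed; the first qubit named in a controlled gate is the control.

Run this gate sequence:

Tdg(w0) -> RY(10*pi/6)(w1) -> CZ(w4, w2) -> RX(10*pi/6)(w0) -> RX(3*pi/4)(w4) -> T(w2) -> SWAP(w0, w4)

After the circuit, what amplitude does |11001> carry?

The amplitude on |11001> is -sqrt(sqrt(2) + 2)/8.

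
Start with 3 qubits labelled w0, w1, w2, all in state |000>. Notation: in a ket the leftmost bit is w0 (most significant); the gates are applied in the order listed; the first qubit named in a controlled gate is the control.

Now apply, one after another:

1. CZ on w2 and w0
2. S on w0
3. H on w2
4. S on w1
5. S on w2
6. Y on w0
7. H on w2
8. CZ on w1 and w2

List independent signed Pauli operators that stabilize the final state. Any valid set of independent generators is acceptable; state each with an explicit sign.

The final state is stabilized by the group generated by -IIY, -ZII, +IZI; other independent generating sets are equally valid.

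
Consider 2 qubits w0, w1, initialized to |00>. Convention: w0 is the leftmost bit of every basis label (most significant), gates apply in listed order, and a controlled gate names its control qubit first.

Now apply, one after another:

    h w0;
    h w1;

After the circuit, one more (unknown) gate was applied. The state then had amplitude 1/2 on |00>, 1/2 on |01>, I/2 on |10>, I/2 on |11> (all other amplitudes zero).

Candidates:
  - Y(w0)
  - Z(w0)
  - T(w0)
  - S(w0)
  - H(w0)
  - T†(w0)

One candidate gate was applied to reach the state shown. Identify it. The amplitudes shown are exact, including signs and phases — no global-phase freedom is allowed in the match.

The unique candidate consistent with the amplitudes is S(w0).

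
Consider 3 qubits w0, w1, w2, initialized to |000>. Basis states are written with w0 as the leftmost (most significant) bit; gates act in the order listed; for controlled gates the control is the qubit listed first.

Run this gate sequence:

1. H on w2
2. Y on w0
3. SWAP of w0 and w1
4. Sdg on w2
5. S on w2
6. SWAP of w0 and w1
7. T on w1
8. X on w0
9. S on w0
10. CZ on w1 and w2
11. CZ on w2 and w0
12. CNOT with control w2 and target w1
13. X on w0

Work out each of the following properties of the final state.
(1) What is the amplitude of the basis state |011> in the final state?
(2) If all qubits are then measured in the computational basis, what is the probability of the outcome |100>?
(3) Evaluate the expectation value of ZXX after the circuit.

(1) The final state's coefficient on |011> equals 0. Key observation: gates 3-6 undo each other exactly, leaving only the rest of the circuit to track.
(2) Outcome |100> occurs with probability 1/2.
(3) The observable ZXX averages to -1.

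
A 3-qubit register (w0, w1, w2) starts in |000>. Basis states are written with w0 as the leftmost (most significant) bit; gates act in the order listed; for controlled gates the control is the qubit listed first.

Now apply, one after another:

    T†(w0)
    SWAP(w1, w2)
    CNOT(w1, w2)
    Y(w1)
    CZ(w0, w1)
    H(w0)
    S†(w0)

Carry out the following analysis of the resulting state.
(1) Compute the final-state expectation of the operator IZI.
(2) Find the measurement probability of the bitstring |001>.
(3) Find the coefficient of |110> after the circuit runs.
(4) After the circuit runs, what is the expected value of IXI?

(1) In the final state, IZI has expectation -1.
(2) The probability of measuring |001> is 0.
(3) |110> carries amplitude sqrt(2)/2 in the final state.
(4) The expectation value of IXI is 0.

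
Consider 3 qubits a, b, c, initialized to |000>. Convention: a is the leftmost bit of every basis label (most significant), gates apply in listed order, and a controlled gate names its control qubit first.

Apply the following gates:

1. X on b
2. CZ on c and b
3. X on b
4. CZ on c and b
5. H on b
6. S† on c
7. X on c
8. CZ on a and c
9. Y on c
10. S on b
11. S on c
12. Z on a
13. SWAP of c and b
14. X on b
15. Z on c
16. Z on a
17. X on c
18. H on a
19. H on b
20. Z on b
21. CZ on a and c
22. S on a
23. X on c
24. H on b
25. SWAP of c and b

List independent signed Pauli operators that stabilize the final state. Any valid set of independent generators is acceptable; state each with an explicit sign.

The stabilizer group can be generated by -YZI, -ZYI, +IIZ, among other valid generating sets.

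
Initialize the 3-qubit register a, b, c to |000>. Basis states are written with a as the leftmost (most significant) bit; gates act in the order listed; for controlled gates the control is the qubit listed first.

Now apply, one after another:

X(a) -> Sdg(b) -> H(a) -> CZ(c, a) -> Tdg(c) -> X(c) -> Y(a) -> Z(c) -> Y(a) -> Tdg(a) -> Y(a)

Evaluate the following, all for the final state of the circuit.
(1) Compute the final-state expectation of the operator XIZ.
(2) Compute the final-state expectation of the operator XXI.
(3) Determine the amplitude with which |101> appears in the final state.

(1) In the final state, XIZ has expectation -sqrt(2)/2.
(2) The expectation value of XXI is 0.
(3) The amplitude on |101> is -sqrt(2)*I/2.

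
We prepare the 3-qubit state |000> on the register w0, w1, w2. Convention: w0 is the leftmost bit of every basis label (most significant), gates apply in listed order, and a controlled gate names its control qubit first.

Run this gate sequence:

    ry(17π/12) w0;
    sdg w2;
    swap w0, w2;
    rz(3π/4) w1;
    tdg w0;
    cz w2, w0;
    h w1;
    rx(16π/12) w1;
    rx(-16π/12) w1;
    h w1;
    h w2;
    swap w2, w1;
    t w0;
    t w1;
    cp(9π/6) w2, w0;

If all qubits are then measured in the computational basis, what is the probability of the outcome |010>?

A full measurement returns |010> with probability sqrt(2)/8 + sqrt(6)/8 + 1/2. Key observation: steps 7-10 multiply out to the identity, so the circuit reduces to the remaining gates.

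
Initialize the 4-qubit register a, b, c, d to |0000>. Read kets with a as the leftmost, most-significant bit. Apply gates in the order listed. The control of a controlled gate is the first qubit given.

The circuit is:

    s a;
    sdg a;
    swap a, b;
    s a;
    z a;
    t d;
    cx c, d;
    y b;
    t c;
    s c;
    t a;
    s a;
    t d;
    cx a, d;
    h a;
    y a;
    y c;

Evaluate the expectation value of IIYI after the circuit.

In the final state, IIYI has expectation 0. Key observation: the block from step 1 through step 2 cancels to the identity and can be dropped.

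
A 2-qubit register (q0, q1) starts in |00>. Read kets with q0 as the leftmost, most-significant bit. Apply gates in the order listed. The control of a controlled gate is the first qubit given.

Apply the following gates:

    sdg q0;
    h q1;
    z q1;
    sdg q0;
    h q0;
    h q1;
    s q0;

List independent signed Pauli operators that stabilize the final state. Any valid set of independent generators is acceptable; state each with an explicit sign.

The stabilizer group can be generated by +YI, -IZ, among other valid generating sets.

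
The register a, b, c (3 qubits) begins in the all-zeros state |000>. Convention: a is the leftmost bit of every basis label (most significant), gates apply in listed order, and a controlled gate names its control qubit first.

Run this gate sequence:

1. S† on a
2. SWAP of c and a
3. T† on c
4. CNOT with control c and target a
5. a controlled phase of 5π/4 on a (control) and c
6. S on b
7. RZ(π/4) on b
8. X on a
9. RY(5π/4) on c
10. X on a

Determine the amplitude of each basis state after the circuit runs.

The resulting statevector has amplitude sqrt(2 - sqrt(2))*exp(7*I*pi/8)/2 on |000>, -sqrt(sqrt(2) + 2)*exp(7*I*pi/8)/2 on |001>, and 0 on every other basis state.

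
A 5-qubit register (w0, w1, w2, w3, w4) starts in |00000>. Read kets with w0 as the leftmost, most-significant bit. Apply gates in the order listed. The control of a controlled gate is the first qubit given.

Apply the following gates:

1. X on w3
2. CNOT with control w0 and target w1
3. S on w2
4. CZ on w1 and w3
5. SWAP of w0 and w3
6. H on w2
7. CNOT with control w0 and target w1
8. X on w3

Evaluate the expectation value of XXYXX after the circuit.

The expectation value of XXYXX is 0.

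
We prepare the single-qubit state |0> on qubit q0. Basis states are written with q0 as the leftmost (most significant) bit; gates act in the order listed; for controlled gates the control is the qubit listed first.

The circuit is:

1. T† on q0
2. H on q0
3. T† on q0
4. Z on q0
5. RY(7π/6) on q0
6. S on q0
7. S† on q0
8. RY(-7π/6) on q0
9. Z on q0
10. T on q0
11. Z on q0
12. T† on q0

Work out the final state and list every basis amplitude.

The resulting statevector has amplitude sqrt(2)/2 on |0>, sqrt(2)*exp(3*I*pi/4)/2 on |1>. Key observation: steps 3-10 multiply out to the identity, so the circuit reduces to the remaining gates.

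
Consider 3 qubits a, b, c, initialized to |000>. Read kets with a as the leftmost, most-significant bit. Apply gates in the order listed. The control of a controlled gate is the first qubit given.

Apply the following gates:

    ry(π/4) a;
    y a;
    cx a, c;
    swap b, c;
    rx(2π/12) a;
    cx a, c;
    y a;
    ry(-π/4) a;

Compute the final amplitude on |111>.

|111> carries amplitude -sqrt(3)/8 - 1/8 in the final state.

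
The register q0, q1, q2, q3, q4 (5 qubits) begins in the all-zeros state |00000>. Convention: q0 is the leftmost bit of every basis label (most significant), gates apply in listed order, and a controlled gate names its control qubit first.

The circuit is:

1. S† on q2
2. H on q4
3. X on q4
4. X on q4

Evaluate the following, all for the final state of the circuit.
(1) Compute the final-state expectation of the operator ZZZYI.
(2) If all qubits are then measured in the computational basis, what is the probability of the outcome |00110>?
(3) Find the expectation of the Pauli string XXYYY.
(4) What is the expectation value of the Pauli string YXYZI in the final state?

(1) The expectation value of ZZZYI is 0. Key observation: steps 3-4 multiply out to the identity, so the circuit reduces to the remaining gates.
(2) A full measurement returns |00110> with probability 0.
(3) The observable XXYYY averages to 0.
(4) The observable YXYZI averages to 0.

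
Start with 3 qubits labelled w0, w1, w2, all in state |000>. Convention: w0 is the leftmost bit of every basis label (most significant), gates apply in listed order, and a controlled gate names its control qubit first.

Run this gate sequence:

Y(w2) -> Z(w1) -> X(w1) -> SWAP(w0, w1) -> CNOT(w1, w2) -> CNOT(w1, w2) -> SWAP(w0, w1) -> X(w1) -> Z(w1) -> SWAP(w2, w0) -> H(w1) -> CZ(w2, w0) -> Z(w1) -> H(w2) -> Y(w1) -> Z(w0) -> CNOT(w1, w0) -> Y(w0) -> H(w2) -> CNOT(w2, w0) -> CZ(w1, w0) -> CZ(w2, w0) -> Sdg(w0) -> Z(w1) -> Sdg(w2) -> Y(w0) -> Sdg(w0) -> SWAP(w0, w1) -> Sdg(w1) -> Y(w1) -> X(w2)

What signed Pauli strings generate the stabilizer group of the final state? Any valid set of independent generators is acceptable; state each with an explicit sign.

The final state is stabilized by the group generated by -XYI, +ZZI, -IIZ; other independent generating sets are equally valid. Key observation: gates 2-9 undo each other exactly, leaving only the rest of the circuit to track.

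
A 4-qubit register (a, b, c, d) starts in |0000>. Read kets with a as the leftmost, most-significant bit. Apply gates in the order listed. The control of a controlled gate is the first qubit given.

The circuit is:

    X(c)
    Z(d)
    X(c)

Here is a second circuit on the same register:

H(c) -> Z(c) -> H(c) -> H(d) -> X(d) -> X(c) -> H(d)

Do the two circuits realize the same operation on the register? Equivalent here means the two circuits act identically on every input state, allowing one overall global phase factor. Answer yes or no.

Yes, they are equivalent — the unitaries differ by at most a global phase.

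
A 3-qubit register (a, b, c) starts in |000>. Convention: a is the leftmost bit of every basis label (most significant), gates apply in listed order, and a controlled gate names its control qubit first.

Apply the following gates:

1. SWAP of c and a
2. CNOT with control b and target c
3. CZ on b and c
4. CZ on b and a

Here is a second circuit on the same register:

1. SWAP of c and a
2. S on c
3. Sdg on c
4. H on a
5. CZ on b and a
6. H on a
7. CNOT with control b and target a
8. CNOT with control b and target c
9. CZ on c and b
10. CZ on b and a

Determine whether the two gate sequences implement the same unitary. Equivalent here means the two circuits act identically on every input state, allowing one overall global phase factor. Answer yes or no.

Yes — the two circuits implement the same unitary up to a global phase.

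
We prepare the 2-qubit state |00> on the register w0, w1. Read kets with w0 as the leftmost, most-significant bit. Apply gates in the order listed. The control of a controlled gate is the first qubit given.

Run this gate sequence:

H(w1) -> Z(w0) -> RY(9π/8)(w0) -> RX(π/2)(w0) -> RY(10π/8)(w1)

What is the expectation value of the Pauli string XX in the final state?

The expectation value of XX is sqrt(4 - 2*sqrt(2))/4.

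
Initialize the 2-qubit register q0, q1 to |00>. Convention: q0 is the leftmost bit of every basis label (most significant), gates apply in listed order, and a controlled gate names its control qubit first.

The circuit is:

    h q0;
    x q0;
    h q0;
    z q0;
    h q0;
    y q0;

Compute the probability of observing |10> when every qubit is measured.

A full measurement returns |10> with probability 1/2. Key observation: the block from step 1 through step 4 cancels to the identity and can be dropped.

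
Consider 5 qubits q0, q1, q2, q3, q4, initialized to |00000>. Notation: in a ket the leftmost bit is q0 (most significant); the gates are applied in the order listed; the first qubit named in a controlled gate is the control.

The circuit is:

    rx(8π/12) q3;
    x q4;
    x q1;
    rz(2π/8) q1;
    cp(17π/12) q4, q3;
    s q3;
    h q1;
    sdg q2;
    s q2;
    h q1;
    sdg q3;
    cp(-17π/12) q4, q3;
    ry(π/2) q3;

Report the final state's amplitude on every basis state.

After the circuit, the state carries amplitude (sqrt(2) + sqrt(6)*I)*exp(I*pi/8)/4 on |01001>, (sqrt(2) - sqrt(6)*I)*exp(I*pi/8)/4 on |01011>, and 0 on every other basis state. Key observation: the block from step 5 through step 12 cancels to the identity and can be dropped.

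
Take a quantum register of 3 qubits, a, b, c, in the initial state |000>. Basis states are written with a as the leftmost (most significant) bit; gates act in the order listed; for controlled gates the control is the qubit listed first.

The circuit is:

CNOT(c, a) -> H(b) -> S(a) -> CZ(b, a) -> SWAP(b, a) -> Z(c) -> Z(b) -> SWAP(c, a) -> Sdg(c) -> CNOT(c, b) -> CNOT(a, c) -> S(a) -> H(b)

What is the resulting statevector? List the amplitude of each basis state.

After the circuit, the state carries amplitude 1/2 on |000>, -I/2 on |001>, 1/2 on |010>, I/2 on |011>, 0 on |100>, 0 on |101>, 0 on |110>, 0 on |111>.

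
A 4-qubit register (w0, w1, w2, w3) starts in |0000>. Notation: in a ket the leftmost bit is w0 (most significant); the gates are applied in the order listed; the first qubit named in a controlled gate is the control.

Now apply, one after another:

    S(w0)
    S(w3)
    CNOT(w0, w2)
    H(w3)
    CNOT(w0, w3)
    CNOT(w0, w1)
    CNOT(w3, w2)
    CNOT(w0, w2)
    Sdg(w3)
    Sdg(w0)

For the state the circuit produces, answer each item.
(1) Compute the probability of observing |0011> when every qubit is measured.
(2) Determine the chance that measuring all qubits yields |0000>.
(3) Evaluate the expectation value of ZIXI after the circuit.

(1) The probability of measuring |0011> is 1/2.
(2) Outcome |0000> occurs with probability 1/2.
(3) In the final state, ZIXI has expectation 0.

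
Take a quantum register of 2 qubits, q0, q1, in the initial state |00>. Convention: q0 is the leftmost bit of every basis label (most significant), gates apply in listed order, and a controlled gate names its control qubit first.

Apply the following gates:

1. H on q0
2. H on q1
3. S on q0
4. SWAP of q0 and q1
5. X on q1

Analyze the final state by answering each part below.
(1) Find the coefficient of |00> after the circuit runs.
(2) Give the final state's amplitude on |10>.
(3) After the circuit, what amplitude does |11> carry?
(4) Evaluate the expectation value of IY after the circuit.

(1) |00> carries amplitude I/2 in the final state.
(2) The final state's coefficient on |10> equals I/2.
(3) The amplitude on |11> is 1/2.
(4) The observable IY averages to -1.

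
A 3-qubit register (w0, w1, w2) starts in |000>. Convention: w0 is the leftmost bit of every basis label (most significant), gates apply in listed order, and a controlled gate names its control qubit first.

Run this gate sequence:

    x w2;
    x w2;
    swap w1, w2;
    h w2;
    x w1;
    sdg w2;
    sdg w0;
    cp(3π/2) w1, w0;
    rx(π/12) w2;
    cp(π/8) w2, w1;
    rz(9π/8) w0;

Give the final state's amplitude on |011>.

The amplitude on |011> is -sqrt(6)*I*sqrt(sqrt(2)/4 + 1/2)*exp(-7*I*pi/16)/4 - sqrt(2)*I*sqrt(sqrt(2)/4 + 1/2)*exp(-7*I*pi/16)/4 - sqrt(2)*I*sqrt(1/2 - sqrt(2)/4)*exp(-7*I*pi/16)/4 + sqrt(6)*I*sqrt(1/2 - sqrt(2)/4)*exp(-7*I*pi/16)/4.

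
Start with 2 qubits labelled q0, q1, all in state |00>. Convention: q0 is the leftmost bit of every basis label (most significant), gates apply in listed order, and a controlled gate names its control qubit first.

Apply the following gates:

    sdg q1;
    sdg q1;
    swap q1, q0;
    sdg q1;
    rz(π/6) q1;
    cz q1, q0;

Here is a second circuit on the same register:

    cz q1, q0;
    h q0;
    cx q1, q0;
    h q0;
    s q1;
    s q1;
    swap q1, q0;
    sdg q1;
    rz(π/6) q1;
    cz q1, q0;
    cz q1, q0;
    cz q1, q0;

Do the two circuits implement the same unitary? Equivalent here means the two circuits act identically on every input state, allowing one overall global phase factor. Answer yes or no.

Yes, they are equivalent — the unitaries differ by at most a global phase.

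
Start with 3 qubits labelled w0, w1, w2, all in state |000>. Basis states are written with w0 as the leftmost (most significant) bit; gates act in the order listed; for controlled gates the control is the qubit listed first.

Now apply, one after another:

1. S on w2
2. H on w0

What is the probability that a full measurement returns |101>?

Outcome |101> occurs with probability 0.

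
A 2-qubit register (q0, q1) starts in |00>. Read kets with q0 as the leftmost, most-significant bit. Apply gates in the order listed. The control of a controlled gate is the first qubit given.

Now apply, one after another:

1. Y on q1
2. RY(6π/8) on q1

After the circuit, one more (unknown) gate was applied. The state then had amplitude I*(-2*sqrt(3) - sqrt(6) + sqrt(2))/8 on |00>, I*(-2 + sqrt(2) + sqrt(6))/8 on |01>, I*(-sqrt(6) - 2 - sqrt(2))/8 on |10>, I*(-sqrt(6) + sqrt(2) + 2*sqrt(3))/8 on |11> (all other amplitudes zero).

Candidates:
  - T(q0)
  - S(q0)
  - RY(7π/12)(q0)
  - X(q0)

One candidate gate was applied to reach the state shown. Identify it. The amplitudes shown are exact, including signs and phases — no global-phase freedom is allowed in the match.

It was RY(7π/12)(q0) that produced the state shown.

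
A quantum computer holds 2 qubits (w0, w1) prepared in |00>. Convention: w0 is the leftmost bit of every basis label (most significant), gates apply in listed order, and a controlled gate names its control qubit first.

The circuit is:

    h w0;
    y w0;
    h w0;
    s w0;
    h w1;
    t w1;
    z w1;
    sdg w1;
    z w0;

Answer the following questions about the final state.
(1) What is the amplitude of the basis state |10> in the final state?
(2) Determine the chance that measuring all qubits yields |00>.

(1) The amplitude on |10> is -sqrt(2)/2.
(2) Outcome |00> occurs with probability 0.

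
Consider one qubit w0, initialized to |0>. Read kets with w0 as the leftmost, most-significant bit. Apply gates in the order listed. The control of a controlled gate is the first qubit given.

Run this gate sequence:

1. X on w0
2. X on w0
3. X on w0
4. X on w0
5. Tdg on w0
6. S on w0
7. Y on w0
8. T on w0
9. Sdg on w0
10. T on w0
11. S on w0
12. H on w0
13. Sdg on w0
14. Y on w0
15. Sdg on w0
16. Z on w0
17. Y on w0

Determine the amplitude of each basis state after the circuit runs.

The final amplitudes are -sqrt(2)*I/2 on |0>, -sqrt(2)*I/2 on |1>.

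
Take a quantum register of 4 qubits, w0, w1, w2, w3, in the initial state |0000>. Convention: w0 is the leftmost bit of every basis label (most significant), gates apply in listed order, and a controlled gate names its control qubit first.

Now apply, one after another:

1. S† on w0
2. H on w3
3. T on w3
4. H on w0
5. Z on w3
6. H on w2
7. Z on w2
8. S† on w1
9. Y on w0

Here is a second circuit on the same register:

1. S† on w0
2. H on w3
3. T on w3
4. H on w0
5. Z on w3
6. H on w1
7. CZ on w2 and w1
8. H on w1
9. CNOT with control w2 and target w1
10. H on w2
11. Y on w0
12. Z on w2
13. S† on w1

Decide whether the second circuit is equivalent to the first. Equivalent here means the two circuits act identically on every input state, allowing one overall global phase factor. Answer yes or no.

Yes, they are equivalent — the unitaries differ by at most a global phase.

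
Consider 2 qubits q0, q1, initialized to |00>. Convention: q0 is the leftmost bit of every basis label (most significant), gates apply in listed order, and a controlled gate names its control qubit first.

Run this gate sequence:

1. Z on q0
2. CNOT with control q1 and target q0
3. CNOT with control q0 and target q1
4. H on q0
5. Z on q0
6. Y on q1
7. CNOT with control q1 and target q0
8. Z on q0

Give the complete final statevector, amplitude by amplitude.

The final amplitudes are 0 on |00>, -sqrt(2)*I/2 on |01>, 0 on |10>, -sqrt(2)*I/2 on |11>.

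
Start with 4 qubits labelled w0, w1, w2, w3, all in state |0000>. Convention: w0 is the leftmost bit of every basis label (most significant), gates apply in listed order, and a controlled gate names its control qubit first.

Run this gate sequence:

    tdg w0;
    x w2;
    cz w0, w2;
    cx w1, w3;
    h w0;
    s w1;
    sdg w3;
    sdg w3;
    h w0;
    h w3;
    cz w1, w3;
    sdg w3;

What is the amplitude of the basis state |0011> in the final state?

The amplitude on |0011> is -sqrt(2)*I/2.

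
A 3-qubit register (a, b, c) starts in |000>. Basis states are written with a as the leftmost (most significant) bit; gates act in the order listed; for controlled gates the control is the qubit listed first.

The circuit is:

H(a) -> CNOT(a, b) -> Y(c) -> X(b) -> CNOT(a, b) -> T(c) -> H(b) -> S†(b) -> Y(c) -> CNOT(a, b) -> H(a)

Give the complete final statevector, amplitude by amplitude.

The resulting statevector has amplitude sqrt(2)*(1 + I)*exp(I*pi/4)/4 on |000>, 0 on |001>, sqrt(2)*(1 + I)*exp(I*pi/4)/4 on |010>, 0 on |011>, 1/2 on |100>, 0 on |101>, -1/2 on |110>, 0 on |111>.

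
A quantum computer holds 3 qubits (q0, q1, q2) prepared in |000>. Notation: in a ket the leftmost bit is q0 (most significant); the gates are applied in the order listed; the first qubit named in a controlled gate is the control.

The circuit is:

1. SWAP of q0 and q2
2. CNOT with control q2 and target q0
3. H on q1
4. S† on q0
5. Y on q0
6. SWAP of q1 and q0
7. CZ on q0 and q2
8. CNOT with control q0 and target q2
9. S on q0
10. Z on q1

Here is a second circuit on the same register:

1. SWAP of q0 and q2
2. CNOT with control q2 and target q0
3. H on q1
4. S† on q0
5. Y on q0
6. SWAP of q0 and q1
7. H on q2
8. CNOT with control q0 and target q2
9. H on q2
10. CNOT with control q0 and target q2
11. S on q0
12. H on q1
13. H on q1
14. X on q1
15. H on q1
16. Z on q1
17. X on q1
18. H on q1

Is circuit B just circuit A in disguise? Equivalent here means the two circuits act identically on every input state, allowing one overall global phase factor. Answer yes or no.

Yes, they are equivalent — the unitaries differ by at most a global phase.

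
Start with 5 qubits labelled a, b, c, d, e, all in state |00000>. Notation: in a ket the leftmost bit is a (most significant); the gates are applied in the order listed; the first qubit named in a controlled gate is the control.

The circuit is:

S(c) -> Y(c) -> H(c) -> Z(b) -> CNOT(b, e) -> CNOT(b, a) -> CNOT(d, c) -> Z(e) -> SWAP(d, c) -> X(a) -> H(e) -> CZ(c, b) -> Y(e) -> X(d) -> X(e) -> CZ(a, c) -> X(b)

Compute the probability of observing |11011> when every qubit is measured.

Outcome |11011> occurs with probability 1/4.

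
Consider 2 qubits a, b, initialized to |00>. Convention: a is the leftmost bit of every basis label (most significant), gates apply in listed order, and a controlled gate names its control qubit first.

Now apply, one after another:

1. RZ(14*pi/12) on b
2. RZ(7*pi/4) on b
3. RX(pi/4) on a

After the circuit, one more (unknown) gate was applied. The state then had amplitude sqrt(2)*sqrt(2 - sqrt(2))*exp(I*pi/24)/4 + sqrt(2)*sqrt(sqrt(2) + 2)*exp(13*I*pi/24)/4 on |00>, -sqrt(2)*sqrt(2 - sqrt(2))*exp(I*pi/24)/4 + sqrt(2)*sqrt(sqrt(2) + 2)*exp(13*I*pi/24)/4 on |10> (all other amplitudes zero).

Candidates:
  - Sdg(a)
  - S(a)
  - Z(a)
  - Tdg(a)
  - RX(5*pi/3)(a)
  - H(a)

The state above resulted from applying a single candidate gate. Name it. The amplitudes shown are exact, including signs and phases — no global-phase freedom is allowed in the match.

The unique candidate consistent with the amplitudes is H(a).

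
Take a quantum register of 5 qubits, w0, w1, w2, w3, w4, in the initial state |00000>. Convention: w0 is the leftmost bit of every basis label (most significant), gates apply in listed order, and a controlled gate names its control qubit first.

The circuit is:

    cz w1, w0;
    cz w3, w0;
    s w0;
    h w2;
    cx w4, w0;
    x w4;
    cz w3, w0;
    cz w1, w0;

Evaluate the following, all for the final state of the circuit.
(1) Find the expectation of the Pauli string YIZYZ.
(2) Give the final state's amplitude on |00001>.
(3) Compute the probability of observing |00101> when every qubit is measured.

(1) The observable YIZYZ averages to 0.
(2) |00001> carries amplitude sqrt(2)/2 in the final state.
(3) Outcome |00101> occurs with probability 1/2.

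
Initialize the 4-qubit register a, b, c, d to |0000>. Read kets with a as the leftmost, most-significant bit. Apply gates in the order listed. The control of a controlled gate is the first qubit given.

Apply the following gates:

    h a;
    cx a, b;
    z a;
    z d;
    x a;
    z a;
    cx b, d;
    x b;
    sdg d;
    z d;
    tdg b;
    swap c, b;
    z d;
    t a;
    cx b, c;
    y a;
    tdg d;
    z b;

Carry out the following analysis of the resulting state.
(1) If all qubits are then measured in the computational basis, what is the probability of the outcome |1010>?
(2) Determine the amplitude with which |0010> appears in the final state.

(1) The probability of measuring |1010> is 0.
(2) The final state's coefficient on |0010> equals sqrt(2)*I/2.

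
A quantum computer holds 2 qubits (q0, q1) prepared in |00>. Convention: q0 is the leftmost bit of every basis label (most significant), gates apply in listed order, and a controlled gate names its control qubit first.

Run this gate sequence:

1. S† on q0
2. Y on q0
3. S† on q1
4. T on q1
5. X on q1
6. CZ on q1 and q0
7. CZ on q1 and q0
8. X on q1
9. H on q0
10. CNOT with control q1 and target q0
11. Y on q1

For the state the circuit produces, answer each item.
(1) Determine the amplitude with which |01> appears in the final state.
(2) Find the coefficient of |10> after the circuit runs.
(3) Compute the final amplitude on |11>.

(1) The final state's coefficient on |01> equals -sqrt(2)/2. Key observation: gates 5-8 undo each other exactly, leaving only the rest of the circuit to track.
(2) The final state's coefficient on |10> equals 0.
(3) The amplitude on |11> is sqrt(2)/2.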